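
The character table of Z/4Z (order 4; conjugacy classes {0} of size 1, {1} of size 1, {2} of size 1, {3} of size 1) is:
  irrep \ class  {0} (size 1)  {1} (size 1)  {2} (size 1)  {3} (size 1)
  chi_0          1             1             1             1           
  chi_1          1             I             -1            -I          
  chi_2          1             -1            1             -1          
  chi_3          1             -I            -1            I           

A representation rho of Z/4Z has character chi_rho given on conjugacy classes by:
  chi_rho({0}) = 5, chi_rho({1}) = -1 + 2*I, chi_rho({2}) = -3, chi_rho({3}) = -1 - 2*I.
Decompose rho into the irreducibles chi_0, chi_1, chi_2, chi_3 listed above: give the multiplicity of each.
Multiplicities: chi_0: 0, chi_1: 3, chi_2: 1, chi_3: 1.

Explanation: Use <chi_rho, chi> = (1/|G|) sum_C |C| * chi_rho(C) * conj(chi(C)) with |G| = 4 for each irreducible chi in the table:
  <chi_rho, chi_0> = (1/4)[1*(5)*conj(1) + 1*(-1 + 2*I)*conj(1) + 1*(-3)*conj(1) + 1*(-1 - 2*I)*conj(1)]
      = (1/4)[(5) + (-1 + 2*I) + (-3) + (-1 - 2*I)] = 0/4 = 0
  <chi_rho, chi_1> = (1/4)[1*(5)*conj(1) + 1*(-1 + 2*I)*conj(I) + 1*(-3)*conj(-1) + 1*(-1 - 2*I)*conj(-I)]
      = (1/4)[(5) + (2 + I) + (3) + (2 - I)] = 12/4 = 3
  <chi_rho, chi_2> = (1/4)[1*(5)*conj(1) + 1*(-1 + 2*I)*conj(-1) + 1*(-3)*conj(1) + 1*(-1 - 2*I)*conj(-1)]
      = (1/4)[(5) + (1 - 2*I) + (-3) + (1 + 2*I)] = 4/4 = 1
  <chi_rho, chi_3> = (1/4)[1*(5)*conj(1) + 1*(-1 + 2*I)*conj(-I) + 1*(-3)*conj(-1) + 1*(-1 - 2*I)*conj(I)]
      = (1/4)[(5) + (-2 - I) + (3) + (-2 + I)] = 4/4 = 1
(Exp terms are combined using exp(i*s)*conj(exp(i*t)) = exp(i*(s-t)), and sums of them are collapsed using the identity that for every m > 1 the m distinct m-th roots of unity sum to 0, e.g. 1 + exp(2*I*pi/3) + exp(-2*I*pi/3) = 0.)
Dimension check: dim(rho) = sum (mult * dim) = 0*1 + 3*1 + 1*1 + 1*1 = 5 = chi_rho(e) = 5.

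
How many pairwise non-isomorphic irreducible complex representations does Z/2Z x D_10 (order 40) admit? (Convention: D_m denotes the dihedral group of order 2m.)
16

Derivation: The number of irreducible complex representations of a finite group equals its number of conjugacy classes. For a direct product, #classes(G x H) = #classes(G) * #classes(H). Z/2Z has 2 classes (abelian), D_10 has 8 classes, so 2 * 8 = 16, so Z/2Z x D_10 (order 40) has exactly 16 irreducible complex representations.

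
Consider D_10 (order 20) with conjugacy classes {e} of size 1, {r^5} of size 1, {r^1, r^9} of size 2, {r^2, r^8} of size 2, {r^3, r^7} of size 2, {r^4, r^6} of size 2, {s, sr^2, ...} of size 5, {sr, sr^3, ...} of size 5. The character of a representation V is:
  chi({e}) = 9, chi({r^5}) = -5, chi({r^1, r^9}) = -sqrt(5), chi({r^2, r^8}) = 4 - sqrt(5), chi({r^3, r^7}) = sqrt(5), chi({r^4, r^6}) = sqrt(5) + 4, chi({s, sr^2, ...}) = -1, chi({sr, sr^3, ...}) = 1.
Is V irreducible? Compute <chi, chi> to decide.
Not irreducible (reducible): <chi, chi> = 11 > 1.

Why: <chi, chi> = (1/|G|) sum_C |C| * |chi(C)|^2 = (1/20)[1*|9|^2 + 1*|-5|^2 + 2*|-sqrt(5)|^2 + 2*|4 - sqrt(5)|^2 + 2*|sqrt(5)|^2 + 2*|sqrt(5) + 4|^2 + 5*|-1|^2 + 5*|1|^2]
  = (1/20)[(81) + (25) + (10) + (42 - 16*sqrt(5)) + (10) + (16*sqrt(5) + 42) + (5) + (5)] = 220/20 = 11.
A character is irreducible iff <chi, chi> = 1, so this representation is reducible.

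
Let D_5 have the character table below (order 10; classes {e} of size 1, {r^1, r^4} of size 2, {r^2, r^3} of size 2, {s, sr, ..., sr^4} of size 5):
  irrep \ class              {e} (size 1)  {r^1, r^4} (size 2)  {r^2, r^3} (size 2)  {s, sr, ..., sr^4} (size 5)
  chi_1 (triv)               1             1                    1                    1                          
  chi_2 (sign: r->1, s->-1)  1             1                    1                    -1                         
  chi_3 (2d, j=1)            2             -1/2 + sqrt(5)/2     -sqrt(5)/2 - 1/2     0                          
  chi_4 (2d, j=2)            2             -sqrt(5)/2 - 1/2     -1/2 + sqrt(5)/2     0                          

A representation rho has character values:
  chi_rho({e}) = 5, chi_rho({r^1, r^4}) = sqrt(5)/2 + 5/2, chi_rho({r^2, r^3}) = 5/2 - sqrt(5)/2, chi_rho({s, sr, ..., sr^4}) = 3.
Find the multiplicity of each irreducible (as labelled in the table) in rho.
Multiplicities: chi_1: 3, chi_2: 0, chi_3: 1, chi_4: 0.

Why: Use <chi_rho, chi> = (1/|G|) sum_C |C| * chi_rho(C) * conj(chi(C)) with |G| = 10 for each irreducible chi in the table:
  <chi_rho, chi_1> = (1/10)[1*(5)*conj(1) + 2*(sqrt(5)/2 + 5/2)*conj(1) + 2*(5/2 - sqrt(5)/2)*conj(1) + 5*(3)*conj(1)]
      = (1/10)[(5) + (sqrt(5) + 5) + (5 - sqrt(5)) + (15)] = 30/10 = 3
  <chi_rho, chi_2> = (1/10)[1*(5)*conj(1) + 2*(sqrt(5)/2 + 5/2)*conj(1) + 2*(5/2 - sqrt(5)/2)*conj(1) + 5*(3)*conj(-1)]
      = (1/10)[(5) + (sqrt(5) + 5) + (5 - sqrt(5)) + (-15)] = 0/10 = 0
  <chi_rho, chi_3> = (1/10)[1*(5)*conj(2) + 2*(sqrt(5)/2 + 5/2)*conj(-1/2 + sqrt(5)/2) + 2*(5/2 - sqrt(5)/2)*conj(-sqrt(5)/2 - 1/2) + 5*(3)*conj(0)]
      = (1/10)[(10) + (2*sqrt(5)) + (-2*sqrt(5)) + (0)] = 10/10 = 1
  <chi_rho, chi_4> = (1/10)[1*(5)*conj(2) + 2*(sqrt(5)/2 + 5/2)*conj(-sqrt(5)/2 - 1/2) + 2*(5/2 - sqrt(5)/2)*conj(-1/2 + sqrt(5)/2) + 5*(3)*conj(0)]
      = (1/10)[(10) + (-3*sqrt(5) - 5) + (-5 + 3*sqrt(5)) + (0)] = 0/10 = 0
Dimension check: dim(rho) = sum (mult * dim) = 3*1 + 0*1 + 1*2 + 0*2 = 5 = chi_rho(e) = 5.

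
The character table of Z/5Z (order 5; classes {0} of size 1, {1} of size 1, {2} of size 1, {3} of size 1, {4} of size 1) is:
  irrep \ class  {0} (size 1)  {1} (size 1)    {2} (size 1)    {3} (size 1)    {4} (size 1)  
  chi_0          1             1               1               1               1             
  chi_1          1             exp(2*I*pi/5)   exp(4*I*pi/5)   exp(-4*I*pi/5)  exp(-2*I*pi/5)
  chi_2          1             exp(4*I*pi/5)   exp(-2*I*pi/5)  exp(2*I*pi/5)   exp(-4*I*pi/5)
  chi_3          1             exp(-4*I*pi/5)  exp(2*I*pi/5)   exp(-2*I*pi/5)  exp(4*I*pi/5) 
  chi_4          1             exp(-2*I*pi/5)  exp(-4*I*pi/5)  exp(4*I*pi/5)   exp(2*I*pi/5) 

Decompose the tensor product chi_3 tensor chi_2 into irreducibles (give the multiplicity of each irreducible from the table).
chi_3 tensor chi_2 = chi_0 (all other irreducibles have multiplicity 0).

Why: The character of a tensor product is the pointwise product (chi_3 * chi_2)(C) = chi_3(C) * chi_2(C):
  {0}: (1)*(1), {1}: (exp(-4*I*pi/5))*(exp(4*I*pi/5)), {2}: (exp(2*I*pi/5))*(exp(-2*I*pi/5)), {3}: (exp(-2*I*pi/5))*(exp(2*I*pi/5)), {4}: (exp(4*I*pi/5))*(exp(-4*I*pi/5))
so (chi_3 * chi_2) takes values
  {0} -> 1, {1} -> 1, {2} -> 1, {3} -> 1, {4} -> 1.
Now take the inner product of this character with each irreducible chi from the table, <chi_3*chi_2, chi> = (1/5) sum_C |C| (chi_3*chi_2)(C) conj(chi(C)):
  <chi_3*chi_2, chi_0> = (1/5)[1*(1)*conj(1) + 1*(1)*conj(1) + 1*(1)*conj(1) + 1*(1)*conj(1) + 1*(1)*conj(1)]
      = (1/5)[(1) + (1) + (1) + (1) + (1)] = 5/5 = 1
  <chi_3*chi_2, chi_1> = (1/5)[1*(1)*conj(1) + 1*(1)*conj(exp(2*I*pi/5)) + 1*(1)*conj(exp(4*I*pi/5)) + 1*(1)*conj(exp(-4*I*pi/5)) + 1*(1)*conj(exp(-2*I*pi/5))]
      = (1/5)[(1) + (exp(-2*I*pi/5)) + (exp(-4*I*pi/5)) + (exp(4*I*pi/5)) + (exp(2*I*pi/5))] = 0/5 = 0
  <chi_3*chi_2, chi_2> = (1/5)[1*(1)*conj(1) + 1*(1)*conj(exp(4*I*pi/5)) + 1*(1)*conj(exp(-2*I*pi/5)) + 1*(1)*conj(exp(2*I*pi/5)) + 1*(1)*conj(exp(-4*I*pi/5))]
      = (1/5)[(1) + (exp(-4*I*pi/5)) + (exp(2*I*pi/5)) + (exp(-2*I*pi/5)) + (exp(4*I*pi/5))] = 0/5 = 0
  <chi_3*chi_2, chi_3> = (1/5)[1*(1)*conj(1) + 1*(1)*conj(exp(-4*I*pi/5)) + 1*(1)*conj(exp(2*I*pi/5)) + 1*(1)*conj(exp(-2*I*pi/5)) + 1*(1)*conj(exp(4*I*pi/5))]
      = (1/5)[(1) + (exp(4*I*pi/5)) + (exp(-2*I*pi/5)) + (exp(2*I*pi/5)) + (exp(-4*I*pi/5))] = 0/5 = 0
  <chi_3*chi_2, chi_4> = (1/5)[1*(1)*conj(1) + 1*(1)*conj(exp(-2*I*pi/5)) + 1*(1)*conj(exp(-4*I*pi/5)) + 1*(1)*conj(exp(4*I*pi/5)) + 1*(1)*conj(exp(2*I*pi/5))]
      = (1/5)[(1) + (exp(2*I*pi/5)) + (exp(4*I*pi/5)) + (exp(-4*I*pi/5)) + (exp(-2*I*pi/5))] = 0/5 = 0
(Exp terms are combined using exp(i*s)*conj(exp(i*t)) = exp(i*(s-t)), and sums of them are collapsed using the identity that for every m > 1 the m distinct m-th roots of unity sum to 0, e.g. 1 + exp(2*I*pi/3) + exp(-2*I*pi/3) = 0.)
Hence the multiplicities are chi_0: 1. Dimension check: dim(chi_3)*dim(chi_2) = 1*1 = 1 and sum (mult * dim) = 1*1 = 1.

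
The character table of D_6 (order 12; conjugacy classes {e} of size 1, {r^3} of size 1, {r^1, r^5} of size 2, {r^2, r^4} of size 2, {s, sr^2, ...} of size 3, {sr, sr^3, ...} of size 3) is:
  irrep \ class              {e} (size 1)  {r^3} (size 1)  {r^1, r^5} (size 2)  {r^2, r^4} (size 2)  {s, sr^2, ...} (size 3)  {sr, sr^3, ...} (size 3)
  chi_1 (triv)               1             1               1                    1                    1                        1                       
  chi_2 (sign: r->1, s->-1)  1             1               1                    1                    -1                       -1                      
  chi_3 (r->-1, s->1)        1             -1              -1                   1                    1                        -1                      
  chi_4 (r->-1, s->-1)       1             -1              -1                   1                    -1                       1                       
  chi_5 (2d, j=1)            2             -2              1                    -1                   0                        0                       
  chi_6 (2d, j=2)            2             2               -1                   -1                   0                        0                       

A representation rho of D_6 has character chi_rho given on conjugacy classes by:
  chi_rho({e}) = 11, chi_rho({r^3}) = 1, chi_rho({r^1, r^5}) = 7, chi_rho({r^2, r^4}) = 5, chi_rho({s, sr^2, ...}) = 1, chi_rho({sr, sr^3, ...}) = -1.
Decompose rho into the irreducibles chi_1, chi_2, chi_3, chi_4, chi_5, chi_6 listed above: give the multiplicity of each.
Multiplicities: chi_1: 3, chi_2: 3, chi_3: 1, chi_4: 0, chi_5: 2, chi_6: 0.

Justification: Use <chi_rho, chi> = (1/|G|) sum_C |C| * chi_rho(C) * conj(chi(C)) with |G| = 12 for each irreducible chi in the table:
  <chi_rho, chi_1> = (1/12)[1*(11)*conj(1) + 1*(1)*conj(1) + 2*(7)*conj(1) + 2*(5)*conj(1) + 3*(1)*conj(1) + 3*(-1)*conj(1)]
      = (1/12)[(11) + (1) + (14) + (10) + (3) + (-3)] = 36/12 = 3
  <chi_rho, chi_2> = (1/12)[1*(11)*conj(1) + 1*(1)*conj(1) + 2*(7)*conj(1) + 2*(5)*conj(1) + 3*(1)*conj(-1) + 3*(-1)*conj(-1)]
      = (1/12)[(11) + (1) + (14) + (10) + (-3) + (3)] = 36/12 = 3
  <chi_rho, chi_3> = (1/12)[1*(11)*conj(1) + 1*(1)*conj(-1) + 2*(7)*conj(-1) + 2*(5)*conj(1) + 3*(1)*conj(1) + 3*(-1)*conj(-1)]
      = (1/12)[(11) + (-1) + (-14) + (10) + (3) + (3)] = 12/12 = 1
  <chi_rho, chi_4> = (1/12)[1*(11)*conj(1) + 1*(1)*conj(-1) + 2*(7)*conj(-1) + 2*(5)*conj(1) + 3*(1)*conj(-1) + 3*(-1)*conj(1)]
      = (1/12)[(11) + (-1) + (-14) + (10) + (-3) + (-3)] = 0/12 = 0
  <chi_rho, chi_5> = (1/12)[1*(11)*conj(2) + 1*(1)*conj(-2) + 2*(7)*conj(1) + 2*(5)*conj(-1) + 3*(1)*conj(0) + 3*(-1)*conj(0)]
      = (1/12)[(22) + (-2) + (14) + (-10) + (0) + (0)] = 24/12 = 2
  <chi_rho, chi_6> = (1/12)[1*(11)*conj(2) + 1*(1)*conj(2) + 2*(7)*conj(-1) + 2*(5)*conj(-1) + 3*(1)*conj(0) + 3*(-1)*conj(0)]
      = (1/12)[(22) + (2) + (-14) + (-10) + (0) + (0)] = 0/12 = 0
Dimension check: dim(rho) = sum (mult * dim) = 3*1 + 3*1 + 1*1 + 0*1 + 2*2 + 0*2 = 11 = chi_rho(e) = 11.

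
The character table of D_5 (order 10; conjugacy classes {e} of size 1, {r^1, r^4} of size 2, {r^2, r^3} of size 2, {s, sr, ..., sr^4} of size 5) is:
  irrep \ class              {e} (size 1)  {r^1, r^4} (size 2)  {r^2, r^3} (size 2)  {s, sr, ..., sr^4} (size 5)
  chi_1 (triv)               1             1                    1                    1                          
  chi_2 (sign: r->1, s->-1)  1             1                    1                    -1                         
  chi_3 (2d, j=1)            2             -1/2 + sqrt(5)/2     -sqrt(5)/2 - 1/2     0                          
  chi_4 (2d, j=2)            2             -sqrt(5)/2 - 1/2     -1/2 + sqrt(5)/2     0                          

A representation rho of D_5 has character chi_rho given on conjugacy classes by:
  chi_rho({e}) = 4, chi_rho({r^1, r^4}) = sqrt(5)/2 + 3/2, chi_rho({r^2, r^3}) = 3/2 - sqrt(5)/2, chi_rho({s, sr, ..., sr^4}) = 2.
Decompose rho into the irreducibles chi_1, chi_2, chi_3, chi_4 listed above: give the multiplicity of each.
Multiplicities: chi_1: 2, chi_2: 0, chi_3: 1, chi_4: 0.

Argument: Use <chi_rho, chi> = (1/|G|) sum_C |C| * chi_rho(C) * conj(chi(C)) with |G| = 10 for each irreducible chi in the table:
  <chi_rho, chi_1> = (1/10)[1*(4)*conj(1) + 2*(sqrt(5)/2 + 3/2)*conj(1) + 2*(3/2 - sqrt(5)/2)*conj(1) + 5*(2)*conj(1)]
      = (1/10)[(4) + (sqrt(5) + 3) + (3 - sqrt(5)) + (10)] = 20/10 = 2
  <chi_rho, chi_2> = (1/10)[1*(4)*conj(1) + 2*(sqrt(5)/2 + 3/2)*conj(1) + 2*(3/2 - sqrt(5)/2)*conj(1) + 5*(2)*conj(-1)]
      = (1/10)[(4) + (sqrt(5) + 3) + (3 - sqrt(5)) + (-10)] = 0/10 = 0
  <chi_rho, chi_3> = (1/10)[1*(4)*conj(2) + 2*(sqrt(5)/2 + 3/2)*conj(-1/2 + sqrt(5)/2) + 2*(3/2 - sqrt(5)/2)*conj(-sqrt(5)/2 - 1/2) + 5*(2)*conj(0)]
      = (1/10)[(8) + (1 + sqrt(5)) + (1 - sqrt(5)) + (0)] = 10/10 = 1
  <chi_rho, chi_4> = (1/10)[1*(4)*conj(2) + 2*(sqrt(5)/2 + 3/2)*conj(-sqrt(5)/2 - 1/2) + 2*(3/2 - sqrt(5)/2)*conj(-1/2 + sqrt(5)/2) + 5*(2)*conj(0)]
      = (1/10)[(8) + (-2*sqrt(5) - 4) + (-4 + 2*sqrt(5)) + (0)] = 0/10 = 0
Dimension check: dim(rho) = sum (mult * dim) = 2*1 + 0*1 + 1*2 + 0*2 = 4 = chi_rho(e) = 4.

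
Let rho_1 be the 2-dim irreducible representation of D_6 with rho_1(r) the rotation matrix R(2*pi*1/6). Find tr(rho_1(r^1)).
chi_{rho_1}(r^1) = 2*cos(2*pi*1*1/6) = 1

Working: rho_1(r^1) is rotation by angle 2*pi*1*1/6, whose trace is 2*cos(2*pi*1*1/6) = 1.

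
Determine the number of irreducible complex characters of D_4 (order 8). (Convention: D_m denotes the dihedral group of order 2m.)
5

Solution. The number of irreducible complex representations of a finite group equals its number of conjugacy classes. D_4 has 5 conjugacy classes (n/2 + 3 for n even), so D_4 (order 8) has exactly 5 irreducible complex representations.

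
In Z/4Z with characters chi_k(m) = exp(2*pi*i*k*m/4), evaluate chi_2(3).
chi_2(3) = zeta_4^6 = -1

Working: chi_2(3) = zeta_4^(2*3) = zeta_4^6. Since zeta_4^4 = 1, this equals zeta_4^2 = exp(2*pi*i*2/4) = -1.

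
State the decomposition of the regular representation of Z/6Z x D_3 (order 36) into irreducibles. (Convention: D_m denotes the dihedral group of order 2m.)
Each irreducible V_i of dimension d_i appears with multiplicity d_i, i.e. rho_reg = (direct sum over all irreducibles V_i) d_i V_i. The irreducible dimensions for Z/6Z x D_3 are 1, 1, 1, 1, 1, 1, 1, 1, 1, 1, 1, 1, 2, 2, 2, 2, 2, 2: 12 irreducibles of dimension 1, each with multiplicity 1; 6 irreducibles of dimension 2, each with multiplicity 2. Total dimension 12*1*1 + 6*2*2 = 36 = |G|.

Derivation: General theorem: in the regular representation of a finite group G, each irreducible appears with multiplicity equal to its dimension. Check: dim(rho_reg) = sum d_i^2 = 1 + 1 + 1 + 1 + 1 + 1 + 1 + 1 + 1 + 1 + 1 + 1 + 4 + 4 + 4 + 4 + 4 + 4 = 36 = |G|.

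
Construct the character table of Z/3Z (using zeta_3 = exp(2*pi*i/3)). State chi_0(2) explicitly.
Character table of Z/3Z (irreps indexed chi_0,...,chi_2 with chi_k(m) = zeta_3^(k*m), zeta_3 = exp(2*pi*i/3)):
  irrep \ class  {0} (size 1)  {1} (size 1)    {2} (size 1)  
  chi_0          1             1               1             
  chi_1          1             exp(2*I*pi/3)   exp(-2*I*pi/3)
  chi_2          1             exp(-2*I*pi/3)  exp(2*I*pi/3) 

Spot check: chi_0(2) = zeta_3^(0*2) = zeta_3^0 = 1.

Solution. Z/3Z is abelian, so all 3 irreducible complex representations are 1-dimensional. They are given by chi_k(m) = zeta_3^(k*m) for k = 0,...,2. Row orthogonality: sum_m chi_k(m) conj(chi_l(m)) = 3 * [k = l].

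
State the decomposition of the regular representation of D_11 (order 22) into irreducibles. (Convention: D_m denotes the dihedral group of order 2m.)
Each irreducible V_i of dimension d_i appears with multiplicity d_i, i.e. rho_reg = (direct sum over all irreducibles V_i) d_i V_i. The irreducible dimensions for D_11 are 1, 1, 2, 2, 2, 2, 2: 2 irreducibles of dimension 1, each with multiplicity 1; 5 irreducibles of dimension 2, each with multiplicity 2. Total dimension 2*1*1 + 5*2*2 = 22 = |G|.

General theorem: in the regular representation of a finite group G, each irreducible appears with multiplicity equal to its dimension. Check: dim(rho_reg) = sum d_i^2 = 1 + 1 + 4 + 4 + 4 + 4 + 4 = 22 = |G|.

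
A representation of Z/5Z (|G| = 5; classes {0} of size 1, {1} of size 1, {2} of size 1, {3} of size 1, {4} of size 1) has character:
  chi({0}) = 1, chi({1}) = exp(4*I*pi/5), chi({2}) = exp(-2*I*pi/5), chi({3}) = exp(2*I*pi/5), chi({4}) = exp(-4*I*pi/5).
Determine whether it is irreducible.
Irreducible: <chi, chi> = 1.

Argument: <chi, chi> = (1/|G|) sum_C |C| * |chi(C)|^2 = (1/5)[1*|1|^2 + 1*|exp(4*I*pi/5)|^2 + 1*|exp(-2*I*pi/5)|^2 + 1*|exp(2*I*pi/5)|^2 + 1*|exp(-4*I*pi/5)|^2]
  = (1/5)[(1) + (1) + (1) + (1) + (1)] = 5/5 = 1.
(Exp terms are combined using exp(i*s)*conj(exp(i*t)) = exp(i*(s-t)), and sums of them are collapsed using the identity that for every m > 1 the m distinct m-th roots of unity sum to 0, e.g. 1 + exp(2*I*pi/3) + exp(-2*I*pi/3) = 0.)
A character is irreducible iff <chi, chi> = 1, so this representation is irreducible.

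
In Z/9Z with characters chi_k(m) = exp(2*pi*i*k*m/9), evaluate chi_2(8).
chi_2(8) = zeta_9^16 = exp(-4*I*pi/9)

Argument: chi_2(8) = zeta_9^(2*8) = zeta_9^16. Since zeta_9^9 = 1, this equals zeta_9^7 = exp(2*pi*i*7/9) = exp(-4*I*pi/9).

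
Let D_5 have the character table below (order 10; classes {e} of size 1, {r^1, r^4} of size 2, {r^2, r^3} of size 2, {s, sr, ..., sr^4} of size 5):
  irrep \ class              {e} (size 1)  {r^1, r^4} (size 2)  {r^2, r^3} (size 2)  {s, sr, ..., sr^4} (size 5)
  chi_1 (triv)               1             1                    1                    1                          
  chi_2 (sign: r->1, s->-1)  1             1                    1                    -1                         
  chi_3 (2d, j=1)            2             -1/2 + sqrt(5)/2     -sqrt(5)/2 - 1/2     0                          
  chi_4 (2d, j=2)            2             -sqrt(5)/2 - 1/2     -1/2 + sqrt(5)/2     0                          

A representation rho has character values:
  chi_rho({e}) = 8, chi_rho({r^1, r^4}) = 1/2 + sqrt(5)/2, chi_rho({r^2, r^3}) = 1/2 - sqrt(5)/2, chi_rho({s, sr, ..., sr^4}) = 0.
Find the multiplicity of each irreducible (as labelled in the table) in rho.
Multiplicities: chi_1: 1, chi_2: 1, chi_3: 2, chi_4: 1.

Proof sketch: Use <chi_rho, chi> = (1/|G|) sum_C |C| * chi_rho(C) * conj(chi(C)) with |G| = 10 for each irreducible chi in the table:
  <chi_rho, chi_1> = (1/10)[1*(8)*conj(1) + 2*(1/2 + sqrt(5)/2)*conj(1) + 2*(1/2 - sqrt(5)/2)*conj(1) + 5*(0)*conj(1)]
      = (1/10)[(8) + (1 + sqrt(5)) + (1 - sqrt(5)) + (0)] = 10/10 = 1
  <chi_rho, chi_2> = (1/10)[1*(8)*conj(1) + 2*(1/2 + sqrt(5)/2)*conj(1) + 2*(1/2 - sqrt(5)/2)*conj(1) + 5*(0)*conj(-1)]
      = (1/10)[(8) + (1 + sqrt(5)) + (1 - sqrt(5)) + (0)] = 10/10 = 1
  <chi_rho, chi_3> = (1/10)[1*(8)*conj(2) + 2*(1/2 + sqrt(5)/2)*conj(-1/2 + sqrt(5)/2) + 2*(1/2 - sqrt(5)/2)*conj(-sqrt(5)/2 - 1/2) + 5*(0)*conj(0)]
      = (1/10)[(16) + (2) + (2) + (0)] = 20/10 = 2
  <chi_rho, chi_4> = (1/10)[1*(8)*conj(2) + 2*(1/2 + sqrt(5)/2)*conj(-sqrt(5)/2 - 1/2) + 2*(1/2 - sqrt(5)/2)*conj(-1/2 + sqrt(5)/2) + 5*(0)*conj(0)]
      = (1/10)[(16) + (-3 - sqrt(5)) + (-3 + sqrt(5)) + (0)] = 10/10 = 1
Dimension check: dim(rho) = sum (mult * dim) = 1*1 + 1*1 + 2*2 + 1*2 = 8 = chi_rho(e) = 8.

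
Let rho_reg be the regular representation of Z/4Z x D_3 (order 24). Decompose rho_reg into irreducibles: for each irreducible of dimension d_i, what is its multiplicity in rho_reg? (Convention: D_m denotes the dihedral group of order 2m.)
Each irreducible V_i of dimension d_i appears with multiplicity d_i, i.e. rho_reg = (direct sum over all irreducibles V_i) d_i V_i. The irreducible dimensions for Z/4Z x D_3 are 1, 1, 1, 1, 1, 1, 1, 1, 2, 2, 2, 2: 8 irreducibles of dimension 1, each with multiplicity 1; 4 irreducibles of dimension 2, each with multiplicity 2. Total dimension 8*1*1 + 4*2*2 = 24 = |G|.

Reasoning: General theorem: in the regular representation of a finite group G, each irreducible appears with multiplicity equal to its dimension. Check: dim(rho_reg) = sum d_i^2 = 1 + 1 + 1 + 1 + 1 + 1 + 1 + 1 + 4 + 4 + 4 + 4 = 24 = |G|.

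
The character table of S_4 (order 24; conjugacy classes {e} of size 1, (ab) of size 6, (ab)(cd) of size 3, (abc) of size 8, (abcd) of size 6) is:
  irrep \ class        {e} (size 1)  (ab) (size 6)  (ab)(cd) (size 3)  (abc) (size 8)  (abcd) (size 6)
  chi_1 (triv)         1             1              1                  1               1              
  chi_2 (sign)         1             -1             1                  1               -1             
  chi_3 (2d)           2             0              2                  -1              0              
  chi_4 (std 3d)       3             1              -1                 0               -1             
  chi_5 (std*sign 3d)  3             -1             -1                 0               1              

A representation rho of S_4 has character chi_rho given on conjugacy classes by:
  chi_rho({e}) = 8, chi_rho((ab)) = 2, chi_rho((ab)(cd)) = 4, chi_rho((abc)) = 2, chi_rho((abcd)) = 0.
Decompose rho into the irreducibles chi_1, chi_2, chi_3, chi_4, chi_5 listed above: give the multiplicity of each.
Multiplicities: chi_1: 2, chi_2: 1, chi_3: 1, chi_4: 1, chi_5: 0.

Proof sketch: Use <chi_rho, chi> = (1/|G|) sum_C |C| * chi_rho(C) * conj(chi(C)) with |G| = 24 for each irreducible chi in the table:
  <chi_rho, chi_1> = (1/24)[1*(8)*conj(1) + 6*(2)*conj(1) + 3*(4)*conj(1) + 8*(2)*conj(1) + 6*(0)*conj(1)]
      = (1/24)[(8) + (12) + (12) + (16) + (0)] = 48/24 = 2
  <chi_rho, chi_2> = (1/24)[1*(8)*conj(1) + 6*(2)*conj(-1) + 3*(4)*conj(1) + 8*(2)*conj(1) + 6*(0)*conj(-1)]
      = (1/24)[(8) + (-12) + (12) + (16) + (0)] = 24/24 = 1
  <chi_rho, chi_3> = (1/24)[1*(8)*conj(2) + 6*(2)*conj(0) + 3*(4)*conj(2) + 8*(2)*conj(-1) + 6*(0)*conj(0)]
      = (1/24)[(16) + (0) + (24) + (-16) + (0)] = 24/24 = 1
  <chi_rho, chi_4> = (1/24)[1*(8)*conj(3) + 6*(2)*conj(1) + 3*(4)*conj(-1) + 8*(2)*conj(0) + 6*(0)*conj(-1)]
      = (1/24)[(24) + (12) + (-12) + (0) + (0)] = 24/24 = 1
  <chi_rho, chi_5> = (1/24)[1*(8)*conj(3) + 6*(2)*conj(-1) + 3*(4)*conj(-1) + 8*(2)*conj(0) + 6*(0)*conj(1)]
      = (1/24)[(24) + (-12) + (-12) + (0) + (0)] = 0/24 = 0
Dimension check: dim(rho) = sum (mult * dim) = 2*1 + 1*1 + 1*2 + 1*3 + 0*3 = 8 = chi_rho(e) = 8.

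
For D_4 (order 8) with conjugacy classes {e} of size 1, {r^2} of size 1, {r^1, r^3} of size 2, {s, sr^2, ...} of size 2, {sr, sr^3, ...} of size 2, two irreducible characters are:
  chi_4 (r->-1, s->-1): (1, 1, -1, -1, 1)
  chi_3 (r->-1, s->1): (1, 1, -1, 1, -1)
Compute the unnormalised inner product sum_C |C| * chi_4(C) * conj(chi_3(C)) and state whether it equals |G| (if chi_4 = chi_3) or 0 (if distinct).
Sum = 0; so <chi_4, chi_3> = 0 (distinct irreducibles are orthogonal).

Reasoning: Compute term by term over conjugacy classes (|C| * chi_4(C) * conj(chi_3(C))):
  1*(1)*conj(1) + 1*(1)*conj(1) + 2*(-1)*conj(-1) + 2*(-1)*conj(1) + 2*(1)*conj(-1)
  = (1) + (1) + (2) + (-2) + (-2)
  = 0.
Dividing by |G| = 8 gives 0/8 = 0, matching the row-orthogonality relation <chi_4, chi_3> = [chi_4 = chi_3].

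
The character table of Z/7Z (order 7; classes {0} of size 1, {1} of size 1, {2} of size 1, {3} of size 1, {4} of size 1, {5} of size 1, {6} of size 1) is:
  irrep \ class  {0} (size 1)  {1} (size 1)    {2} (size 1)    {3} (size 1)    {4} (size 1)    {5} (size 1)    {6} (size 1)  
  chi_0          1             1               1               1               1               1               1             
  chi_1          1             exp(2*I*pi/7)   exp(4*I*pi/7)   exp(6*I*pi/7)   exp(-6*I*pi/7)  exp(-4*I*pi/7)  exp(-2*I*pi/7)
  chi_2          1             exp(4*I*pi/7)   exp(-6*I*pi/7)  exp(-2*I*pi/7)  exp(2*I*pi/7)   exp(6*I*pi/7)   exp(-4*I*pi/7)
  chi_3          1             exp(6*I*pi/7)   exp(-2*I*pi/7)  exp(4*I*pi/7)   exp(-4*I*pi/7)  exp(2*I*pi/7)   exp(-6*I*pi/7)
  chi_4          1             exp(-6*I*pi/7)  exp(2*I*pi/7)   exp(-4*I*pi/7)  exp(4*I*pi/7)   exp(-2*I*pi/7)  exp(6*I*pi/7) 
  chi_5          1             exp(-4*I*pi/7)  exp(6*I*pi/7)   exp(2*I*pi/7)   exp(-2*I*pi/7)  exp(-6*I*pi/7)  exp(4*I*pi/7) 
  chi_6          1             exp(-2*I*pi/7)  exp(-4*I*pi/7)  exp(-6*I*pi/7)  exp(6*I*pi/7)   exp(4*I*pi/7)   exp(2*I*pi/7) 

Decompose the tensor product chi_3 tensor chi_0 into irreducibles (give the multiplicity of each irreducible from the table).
chi_3 tensor chi_0 = chi_3 (all other irreducibles have multiplicity 0).

Solution. The character of a tensor product is the pointwise product (chi_3 * chi_0)(C) = chi_3(C) * chi_0(C):
  {0}: (1)*(1), {1}: (exp(6*I*pi/7))*(1), {2}: (exp(-2*I*pi/7))*(1), {3}: (exp(4*I*pi/7))*(1), {4}: (exp(-4*I*pi/7))*(1), {5}: (exp(2*I*pi/7))*(1), {6}: (exp(-6*I*pi/7))*(1)
so (chi_3 * chi_0) takes values
  {0} -> 1, {1} -> exp(6*I*pi/7), {2} -> exp(-2*I*pi/7), {3} -> exp(4*I*pi/7), {4} -> exp(-4*I*pi/7), {5} -> exp(2*I*pi/7), {6} -> exp(-6*I*pi/7).
Now take the inner product of this character with each irreducible chi from the table, <chi_3*chi_0, chi> = (1/7) sum_C |C| (chi_3*chi_0)(C) conj(chi(C)):
  <chi_3*chi_0, chi_0> = (1/7)[1*(1)*conj(1) + 1*(exp(6*I*pi/7))*conj(1) + 1*(exp(-2*I*pi/7))*conj(1) + 1*(exp(4*I*pi/7))*conj(1) + 1*(exp(-4*I*pi/7))*conj(1) + 1*(exp(2*I*pi/7))*conj(1) + 1*(exp(-6*I*pi/7))*conj(1)]
      = (1/7)[(1) + (exp(6*I*pi/7)) + (exp(-2*I*pi/7)) + (exp(4*I*pi/7)) + (exp(-4*I*pi/7)) + (exp(2*I*pi/7)) + (exp(-6*I*pi/7))] = 0/7 = 0
  <chi_3*chi_0, chi_1> = (1/7)[1*(1)*conj(1) + 1*(exp(6*I*pi/7))*conj(exp(2*I*pi/7)) + 1*(exp(-2*I*pi/7))*conj(exp(4*I*pi/7)) + 1*(exp(4*I*pi/7))*conj(exp(6*I*pi/7)) + 1*(exp(-4*I*pi/7))*conj(exp(-6*I*pi/7)) + 1*(exp(2*I*pi/7))*conj(exp(-4*I*pi/7)) + 1*(exp(-6*I*pi/7))*conj(exp(-2*I*pi/7))]
      = (1/7)[(1) + (exp(4*I*pi/7)) + (exp(-6*I*pi/7)) + (exp(-2*I*pi/7)) + (exp(2*I*pi/7)) + (exp(6*I*pi/7)) + (exp(-4*I*pi/7))] = 0/7 = 0
  <chi_3*chi_0, chi_2> = (1/7)[1*(1)*conj(1) + 1*(exp(6*I*pi/7))*conj(exp(4*I*pi/7)) + 1*(exp(-2*I*pi/7))*conj(exp(-6*I*pi/7)) + 1*(exp(4*I*pi/7))*conj(exp(-2*I*pi/7)) + 1*(exp(-4*I*pi/7))*conj(exp(2*I*pi/7)) + 1*(exp(2*I*pi/7))*conj(exp(6*I*pi/7)) + 1*(exp(-6*I*pi/7))*conj(exp(-4*I*pi/7))]
      = (1/7)[(1) + (exp(2*I*pi/7)) + (exp(4*I*pi/7)) + (exp(6*I*pi/7)) + (exp(-6*I*pi/7)) + (exp(-4*I*pi/7)) + (exp(-2*I*pi/7))] = 0/7 = 0
  <chi_3*chi_0, chi_3> = (1/7)[1*(1)*conj(1) + 1*(exp(6*I*pi/7))*conj(exp(6*I*pi/7)) + 1*(exp(-2*I*pi/7))*conj(exp(-2*I*pi/7)) + 1*(exp(4*I*pi/7))*conj(exp(4*I*pi/7)) + 1*(exp(-4*I*pi/7))*conj(exp(-4*I*pi/7)) + 1*(exp(2*I*pi/7))*conj(exp(2*I*pi/7)) + 1*(exp(-6*I*pi/7))*conj(exp(-6*I*pi/7))]
      = (1/7)[(1) + (1) + (1) + (1) + (1) + (1) + (1)] = 7/7 = 1
  <chi_3*chi_0, chi_4> = (1/7)[1*(1)*conj(1) + 1*(exp(6*I*pi/7))*conj(exp(-6*I*pi/7)) + 1*(exp(-2*I*pi/7))*conj(exp(2*I*pi/7)) + 1*(exp(4*I*pi/7))*conj(exp(-4*I*pi/7)) + 1*(exp(-4*I*pi/7))*conj(exp(4*I*pi/7)) + 1*(exp(2*I*pi/7))*conj(exp(-2*I*pi/7)) + 1*(exp(-6*I*pi/7))*conj(exp(6*I*pi/7))]
      = (1/7)[(1) + (exp(-2*I*pi/7)) + (exp(-4*I*pi/7)) + (exp(-6*I*pi/7)) + (exp(6*I*pi/7)) + (exp(4*I*pi/7)) + (exp(2*I*pi/7))] = 0/7 = 0
  <chi_3*chi_0, chi_5> = (1/7)[1*(1)*conj(1) + 1*(exp(6*I*pi/7))*conj(exp(-4*I*pi/7)) + 1*(exp(-2*I*pi/7))*conj(exp(6*I*pi/7)) + 1*(exp(4*I*pi/7))*conj(exp(2*I*pi/7)) + 1*(exp(-4*I*pi/7))*conj(exp(-2*I*pi/7)) + 1*(exp(2*I*pi/7))*conj(exp(-6*I*pi/7)) + 1*(exp(-6*I*pi/7))*conj(exp(4*I*pi/7))]
      = (1/7)[(1) + (exp(-4*I*pi/7)) + (exp(6*I*pi/7)) + (exp(2*I*pi/7)) + (exp(-2*I*pi/7)) + (exp(-6*I*pi/7)) + (exp(4*I*pi/7))] = 0/7 = 0
  <chi_3*chi_0, chi_6> = (1/7)[1*(1)*conj(1) + 1*(exp(6*I*pi/7))*conj(exp(-2*I*pi/7)) + 1*(exp(-2*I*pi/7))*conj(exp(-4*I*pi/7)) + 1*(exp(4*I*pi/7))*conj(exp(-6*I*pi/7)) + 1*(exp(-4*I*pi/7))*conj(exp(6*I*pi/7)) + 1*(exp(2*I*pi/7))*conj(exp(4*I*pi/7)) + 1*(exp(-6*I*pi/7))*conj(exp(2*I*pi/7))]
      = (1/7)[(1) + (exp(-6*I*pi/7)) + (exp(2*I*pi/7)) + (exp(-4*I*pi/7)) + (exp(4*I*pi/7)) + (exp(-2*I*pi/7)) + (exp(6*I*pi/7))] = 0/7 = 0
(Exp terms are combined using exp(i*s)*conj(exp(i*t)) = exp(i*(s-t)), and sums of them are collapsed using the identity that for every m > 1 the m distinct m-th roots of unity sum to 0, e.g. 1 + exp(2*I*pi/3) + exp(-2*I*pi/3) = 0.)
Hence the multiplicities are chi_3: 1. Dimension check: dim(chi_3)*dim(chi_0) = 1*1 = 1 and sum (mult * dim) = 1*1 = 1.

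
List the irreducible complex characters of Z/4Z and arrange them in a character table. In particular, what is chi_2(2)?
Character table of Z/4Z (irreps indexed chi_0,...,chi_3 with chi_k(m) = zeta_4^(k*m), zeta_4 = exp(2*pi*i/4)):
  irrep \ class  {0} (size 1)  {1} (size 1)  {2} (size 1)  {3} (size 1)
  chi_0          1             1             1             1           
  chi_1          1             I             -1            -I          
  chi_2          1             -1            1             -1          
  chi_3          1             -I            -1            I           

Spot check: chi_2(2) = zeta_4^(2*2) = zeta_4^4 = 1.

Why: Z/4Z is abelian, so all 4 irreducible complex representations are 1-dimensional. They are given by chi_k(m) = zeta_4^(k*m) for k = 0,...,3. Row orthogonality: sum_m chi_k(m) conj(chi_l(m)) = 4 * [k = l].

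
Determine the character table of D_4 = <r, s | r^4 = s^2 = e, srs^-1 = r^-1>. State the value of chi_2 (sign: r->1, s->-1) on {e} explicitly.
Conjugacy classes: {e} of size 1, {r^2} of size 1, {r^1, r^3} of size 2, {s, sr^2, ...} of size 2, {sr, sr^3, ...} of size 2.
Character table:
  irrep \ class              {e} (size 1)  {r^2} (size 1)  {r^1, r^3} (size 2)  {s, sr^2, ...} (size 2)  {sr, sr^3, ...} (size 2)
  chi_1 (triv)               1             1               1                    1                        1                       
  chi_2 (sign: r->1, s->-1)  1             1               1                    -1                       -1                      
  chi_3 (r->-1, s->1)        1             1               -1                   1                        -1                      
  chi_4 (r->-1, s->-1)       1             1               -1                   -1                       1                       
  chi_5 (2d, j=1)            2             -2              0                    0                        0                       

Spot check: chi_2 (sign: r->1, s->-1) on {e} = 1.

Derivation: D_4 has order 2*4 = 8 with 5 conjugacy classes, hence 5 irreducibles. Sum of squared dims 1 + 1 + 1 + 1 + 4 = 8 = |G|. Linear characters come from the abelianisation; the 2-dimensional irreps have character r^k -> 2*cos(2*pi*j*k/4), reflections -> 0.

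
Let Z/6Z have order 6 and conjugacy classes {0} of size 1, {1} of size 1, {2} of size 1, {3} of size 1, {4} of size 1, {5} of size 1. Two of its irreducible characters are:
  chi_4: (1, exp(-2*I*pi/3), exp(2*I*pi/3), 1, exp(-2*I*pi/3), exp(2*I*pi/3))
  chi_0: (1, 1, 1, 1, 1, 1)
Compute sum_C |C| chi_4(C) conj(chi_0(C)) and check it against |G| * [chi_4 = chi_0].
Sum = 0; so <chi_4, chi_0> = 0 (distinct irreducibles are orthogonal).

Proof sketch: Compute term by term over conjugacy classes (|C| * chi_4(C) * conj(chi_0(C))):
  1*(1)*conj(1) + 1*(exp(-2*I*pi/3))*conj(1) + 1*(exp(2*I*pi/3))*conj(1) + 1*(1)*conj(1) + 1*(exp(-2*I*pi/3))*conj(1) + 1*(exp(2*I*pi/3))*conj(1)
  = (1) + (exp(-2*I*pi/3)) + (exp(2*I*pi/3)) + (1) + (exp(-2*I*pi/3)) + (exp(2*I*pi/3))
  = 0.
(Exp terms are combined using exp(i*s)*conj(exp(i*t)) = exp(i*(s-t)), and sums of them are collapsed using the identity that for every m > 1 the m distinct m-th roots of unity sum to 0, e.g. 1 + exp(2*I*pi/3) + exp(-2*I*pi/3) = 0.)
Dividing by |G| = 6 gives 0/6 = 0, matching the row-orthogonality relation <chi_4, chi_0> = [chi_4 = chi_0].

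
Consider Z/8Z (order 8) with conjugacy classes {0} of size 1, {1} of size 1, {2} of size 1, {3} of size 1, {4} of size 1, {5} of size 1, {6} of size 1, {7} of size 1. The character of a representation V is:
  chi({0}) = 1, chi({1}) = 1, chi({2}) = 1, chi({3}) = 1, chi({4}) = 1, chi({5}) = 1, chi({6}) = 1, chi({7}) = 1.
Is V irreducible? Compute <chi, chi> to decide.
Irreducible: <chi, chi> = 1.

Solution. <chi, chi> = (1/|G|) sum_C |C| * |chi(C)|^2 = (1/8)[1*|1|^2 + 1*|1|^2 + 1*|1|^2 + 1*|1|^2 + 1*|1|^2 + 1*|1|^2 + 1*|1|^2 + 1*|1|^2]
  = (1/8)[(1) + (1) + (1) + (1) + (1) + (1) + (1) + (1)] = 8/8 = 1.
(Exp terms are combined using exp(i*s)*conj(exp(i*t)) = exp(i*(s-t)), and sums of them are collapsed using the identity that for every m > 1 the m distinct m-th roots of unity sum to 0, e.g. 1 + exp(2*I*pi/3) + exp(-2*I*pi/3) = 0.)
A character is irreducible iff <chi, chi> = 1, so this representation is irreducible.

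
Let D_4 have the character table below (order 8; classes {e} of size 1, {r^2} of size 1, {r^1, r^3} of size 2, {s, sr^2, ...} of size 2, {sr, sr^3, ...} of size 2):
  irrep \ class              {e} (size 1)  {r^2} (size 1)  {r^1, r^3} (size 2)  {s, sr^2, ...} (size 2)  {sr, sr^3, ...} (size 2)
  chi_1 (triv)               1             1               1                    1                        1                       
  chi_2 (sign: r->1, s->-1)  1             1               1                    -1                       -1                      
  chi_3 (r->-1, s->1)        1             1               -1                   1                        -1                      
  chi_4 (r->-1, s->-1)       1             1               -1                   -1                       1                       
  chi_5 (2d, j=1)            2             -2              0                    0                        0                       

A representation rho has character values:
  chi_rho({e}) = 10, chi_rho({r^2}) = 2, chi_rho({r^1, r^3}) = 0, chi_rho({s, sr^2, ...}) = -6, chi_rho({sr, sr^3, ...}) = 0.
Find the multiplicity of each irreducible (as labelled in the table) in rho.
Multiplicities: chi_1: 0, chi_2: 3, chi_3: 0, chi_4: 3, chi_5: 2.

Use <chi_rho, chi> = (1/|G|) sum_C |C| * chi_rho(C) * conj(chi(C)) with |G| = 8 for each irreducible chi in the table:
  <chi_rho, chi_1> = (1/8)[1*(10)*conj(1) + 1*(2)*conj(1) + 2*(0)*conj(1) + 2*(-6)*conj(1) + 2*(0)*conj(1)]
      = (1/8)[(10) + (2) + (0) + (-12) + (0)] = 0/8 = 0
  <chi_rho, chi_2> = (1/8)[1*(10)*conj(1) + 1*(2)*conj(1) + 2*(0)*conj(1) + 2*(-6)*conj(-1) + 2*(0)*conj(-1)]
      = (1/8)[(10) + (2) + (0) + (12) + (0)] = 24/8 = 3
  <chi_rho, chi_3> = (1/8)[1*(10)*conj(1) + 1*(2)*conj(1) + 2*(0)*conj(-1) + 2*(-6)*conj(1) + 2*(0)*conj(-1)]
      = (1/8)[(10) + (2) + (0) + (-12) + (0)] = 0/8 = 0
  <chi_rho, chi_4> = (1/8)[1*(10)*conj(1) + 1*(2)*conj(1) + 2*(0)*conj(-1) + 2*(-6)*conj(-1) + 2*(0)*conj(1)]
      = (1/8)[(10) + (2) + (0) + (12) + (0)] = 24/8 = 3
  <chi_rho, chi_5> = (1/8)[1*(10)*conj(2) + 1*(2)*conj(-2) + 2*(0)*conj(0) + 2*(-6)*conj(0) + 2*(0)*conj(0)]
      = (1/8)[(20) + (-4) + (0) + (0) + (0)] = 16/8 = 2
Dimension check: dim(rho) = sum (mult * dim) = 0*1 + 3*1 + 0*1 + 3*1 + 2*2 = 10 = chi_rho(e) = 10.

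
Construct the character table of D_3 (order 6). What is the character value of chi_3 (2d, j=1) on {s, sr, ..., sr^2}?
Conjugacy classes: {e} of size 1, {r^1, r^2} of size 2, {s, sr, ..., sr^2} of size 3.
Character table:
  irrep \ class              {e} (size 1)  {r^1, r^2} (size 2)  {s, sr, ..., sr^2} (size 3)
  chi_1 (triv)               1             1                    1                          
  chi_2 (sign: r->1, s->-1)  1             1                    -1                         
  chi_3 (2d, j=1)            2             -1                   0                          

Spot check: chi_3 (2d, j=1) on {s, sr, ..., sr^2} = 0.

Justification: D_3 has order 2*3 = 6 with 3 conjugacy classes, hence 3 irreducibles. Sum of squared dims 1 + 1 + 4 = 6 = |G|. Linear characters come from the abelianisation; the 2-dimensional irreps have character r^k -> 2*cos(2*pi*j*k/3), reflections -> 0.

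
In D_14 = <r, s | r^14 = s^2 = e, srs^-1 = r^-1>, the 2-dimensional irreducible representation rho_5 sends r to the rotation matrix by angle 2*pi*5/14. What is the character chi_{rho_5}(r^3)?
chi_{rho_5}(r^3) = 2*cos(2*pi*5*3/14) = 2*cos(15*pi/7)

Argument: rho_5(r^3) is rotation by angle 2*pi*5*3/14, whose trace is 2*cos(2*pi*5*3/14) = 2*cos(15*pi/7).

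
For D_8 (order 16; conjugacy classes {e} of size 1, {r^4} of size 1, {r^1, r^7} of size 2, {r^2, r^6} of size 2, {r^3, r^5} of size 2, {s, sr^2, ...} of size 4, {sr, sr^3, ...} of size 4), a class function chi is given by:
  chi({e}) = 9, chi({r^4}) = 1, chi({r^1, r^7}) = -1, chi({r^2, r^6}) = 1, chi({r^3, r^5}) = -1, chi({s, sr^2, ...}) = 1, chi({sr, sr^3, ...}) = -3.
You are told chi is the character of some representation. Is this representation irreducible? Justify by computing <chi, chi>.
Not irreducible (reducible): <chi, chi> = 8 > 1.

Why: <chi, chi> = (1/|G|) sum_C |C| * |chi(C)|^2 = (1/16)[1*|9|^2 + 1*|1|^2 + 2*|-1|^2 + 2*|1|^2 + 2*|-1|^2 + 4*|1|^2 + 4*|-3|^2]
  = (1/16)[(81) + (1) + (2) + (2) + (2) + (4) + (36)] = 128/16 = 8.
A character is irreducible iff <chi, chi> = 1, so this representation is reducible.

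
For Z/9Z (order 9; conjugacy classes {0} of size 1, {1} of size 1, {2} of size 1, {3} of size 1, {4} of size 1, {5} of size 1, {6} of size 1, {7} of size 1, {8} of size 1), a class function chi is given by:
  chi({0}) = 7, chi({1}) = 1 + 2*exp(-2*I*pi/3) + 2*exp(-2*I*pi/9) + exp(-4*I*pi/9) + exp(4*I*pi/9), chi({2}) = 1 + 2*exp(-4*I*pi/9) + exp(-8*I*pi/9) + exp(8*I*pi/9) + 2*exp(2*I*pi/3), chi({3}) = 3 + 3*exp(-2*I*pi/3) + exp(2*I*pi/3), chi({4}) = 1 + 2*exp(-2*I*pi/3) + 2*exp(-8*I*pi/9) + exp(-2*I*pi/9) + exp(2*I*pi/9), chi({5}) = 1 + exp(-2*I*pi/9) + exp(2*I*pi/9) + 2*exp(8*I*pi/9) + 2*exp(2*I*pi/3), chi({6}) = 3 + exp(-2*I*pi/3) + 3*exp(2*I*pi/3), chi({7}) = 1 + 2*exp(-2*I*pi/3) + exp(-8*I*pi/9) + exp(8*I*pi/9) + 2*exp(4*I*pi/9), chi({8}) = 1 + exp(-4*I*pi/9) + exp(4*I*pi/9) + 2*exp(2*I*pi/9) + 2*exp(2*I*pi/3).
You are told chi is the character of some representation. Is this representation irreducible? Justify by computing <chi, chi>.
Not irreducible (reducible): <chi, chi> = 11 > 1.

Justification: <chi, chi> = (1/|G|) sum_C |C| * |chi(C)|^2 = (1/9)[1*|7|^2 + 1*|1 + 2*exp(-2*I*pi/3) + 2*exp(-2*I*pi/9) + exp(-4*I*pi/9) + exp(4*I*pi/9)|^2 + 1*|1 + 2*exp(-4*I*pi/9) + exp(-8*I*pi/9) + exp(8*I*pi/9) + 2*exp(2*I*pi/3)|^2 + 1*|3 + 3*exp(-2*I*pi/3) + exp(2*I*pi/3)|^2 + 1*|1 + 2*exp(-2*I*pi/3) + 2*exp(-8*I*pi/9) + exp(-2*I*pi/9) + exp(2*I*pi/9)|^2 + 1*|1 + exp(-2*I*pi/9) + exp(2*I*pi/9) + 2*exp(8*I*pi/9) + 2*exp(2*I*pi/3)|^2 + 1*|3 + exp(-2*I*pi/3) + 3*exp(2*I*pi/3)|^2 + 1*|1 + 2*exp(-2*I*pi/3) + exp(-8*I*pi/9) + exp(8*I*pi/9) + 2*exp(4*I*pi/9)|^2 + 1*|1 + exp(-4*I*pi/9) + exp(4*I*pi/9) + 2*exp(2*I*pi/9) + 2*exp(2*I*pi/3)|^2]
  = (1/9)[(49) + (11 + 6*exp(-4*I*pi/9) + 6*exp(-2*I*pi/9) + 4*exp(-2*I*pi/3) + 3*exp(-8*I*pi/9) + 3*exp(8*I*pi/9) + 4*exp(2*I*pi/3) + 6*exp(2*I*pi/9) + 6*exp(4*I*pi/9)) + (11 + 6*exp(-4*I*pi/9) + 4*exp(-2*I*pi/3) + 6*exp(-8*I*pi/9) + 3*exp(-2*I*pi/9) + 3*exp(2*I*pi/9) + 6*exp(8*I*pi/9) + 4*exp(2*I*pi/3) + 6*exp(4*I*pi/9)) + (4) + (11 + 6*exp(-2*I*pi/9) + 4*exp(-2*I*pi/3) + 3*exp(-4*I*pi/9) + 6*exp(-8*I*pi/9) + 6*exp(8*I*pi/9) + 3*exp(4*I*pi/9) + 4*exp(2*I*pi/3) + 6*exp(2*I*pi/9)) + (11 + 6*exp(-2*I*pi/9) + 4*exp(-2*I*pi/3) + 3*exp(-4*I*pi/9) + 6*exp(-8*I*pi/9) + 6*exp(8*I*pi/9) + 3*exp(4*I*pi/9) + 4*exp(2*I*pi/3) + 6*exp(2*I*pi/9)) + (4) + (11 + 6*exp(-4*I*pi/9) + 4*exp(-2*I*pi/3) + 6*exp(-8*I*pi/9) + 3*exp(-2*I*pi/9) + 3*exp(2*I*pi/9) + 6*exp(8*I*pi/9) + 4*exp(2*I*pi/3) + 6*exp(4*I*pi/9)) + (11 + 6*exp(-4*I*pi/9) + 6*exp(-2*I*pi/9) + 4*exp(-2*I*pi/3) + 3*exp(-8*I*pi/9) + 3*exp(8*I*pi/9) + 4*exp(2*I*pi/3) + 6*exp(2*I*pi/9) + 6*exp(4*I*pi/9))] = 99/9 = 11.
(Exp terms are combined using exp(i*s)*conj(exp(i*t)) = exp(i*(s-t)), and sums of them are collapsed using the identity that for every m > 1 the m distinct m-th roots of unity sum to 0, e.g. 1 + exp(2*I*pi/3) + exp(-2*I*pi/3) = 0.)
A character is irreducible iff <chi, chi> = 1, so this representation is reducible.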